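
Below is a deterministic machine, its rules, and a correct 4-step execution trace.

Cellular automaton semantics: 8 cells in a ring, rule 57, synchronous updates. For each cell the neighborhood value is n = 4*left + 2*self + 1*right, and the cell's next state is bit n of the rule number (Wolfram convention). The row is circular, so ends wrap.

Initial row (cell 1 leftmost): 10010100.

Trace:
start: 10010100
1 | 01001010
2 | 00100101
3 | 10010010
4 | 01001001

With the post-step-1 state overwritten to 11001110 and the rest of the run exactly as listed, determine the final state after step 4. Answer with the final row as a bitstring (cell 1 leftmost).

10101010

state after step 1 := 11001110
2 | 10101001
3 | 01010101
4 | 10101010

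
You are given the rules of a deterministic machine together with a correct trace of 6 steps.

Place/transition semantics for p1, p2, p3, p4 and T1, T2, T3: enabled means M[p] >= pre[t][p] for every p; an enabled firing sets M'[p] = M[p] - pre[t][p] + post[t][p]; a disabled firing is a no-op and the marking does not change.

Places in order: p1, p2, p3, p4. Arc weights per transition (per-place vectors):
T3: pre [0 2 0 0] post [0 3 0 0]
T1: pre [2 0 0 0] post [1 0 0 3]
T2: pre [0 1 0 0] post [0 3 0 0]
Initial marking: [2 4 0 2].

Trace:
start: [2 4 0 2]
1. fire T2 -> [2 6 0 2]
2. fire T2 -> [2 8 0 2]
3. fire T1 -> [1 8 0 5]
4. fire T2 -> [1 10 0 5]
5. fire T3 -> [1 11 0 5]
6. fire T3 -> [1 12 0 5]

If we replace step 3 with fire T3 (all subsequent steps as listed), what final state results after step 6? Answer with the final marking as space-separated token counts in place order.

2 13 0 2

(re-executing from step 3 with the substitution; state before step 3: [2 8 0 2])
3. fire T3 -> [2 9 0 2]
4. fire T2 -> [2 11 0 2]
5. fire T3 -> [2 12 0 2]
6. fire T3 -> [2 13 0 2]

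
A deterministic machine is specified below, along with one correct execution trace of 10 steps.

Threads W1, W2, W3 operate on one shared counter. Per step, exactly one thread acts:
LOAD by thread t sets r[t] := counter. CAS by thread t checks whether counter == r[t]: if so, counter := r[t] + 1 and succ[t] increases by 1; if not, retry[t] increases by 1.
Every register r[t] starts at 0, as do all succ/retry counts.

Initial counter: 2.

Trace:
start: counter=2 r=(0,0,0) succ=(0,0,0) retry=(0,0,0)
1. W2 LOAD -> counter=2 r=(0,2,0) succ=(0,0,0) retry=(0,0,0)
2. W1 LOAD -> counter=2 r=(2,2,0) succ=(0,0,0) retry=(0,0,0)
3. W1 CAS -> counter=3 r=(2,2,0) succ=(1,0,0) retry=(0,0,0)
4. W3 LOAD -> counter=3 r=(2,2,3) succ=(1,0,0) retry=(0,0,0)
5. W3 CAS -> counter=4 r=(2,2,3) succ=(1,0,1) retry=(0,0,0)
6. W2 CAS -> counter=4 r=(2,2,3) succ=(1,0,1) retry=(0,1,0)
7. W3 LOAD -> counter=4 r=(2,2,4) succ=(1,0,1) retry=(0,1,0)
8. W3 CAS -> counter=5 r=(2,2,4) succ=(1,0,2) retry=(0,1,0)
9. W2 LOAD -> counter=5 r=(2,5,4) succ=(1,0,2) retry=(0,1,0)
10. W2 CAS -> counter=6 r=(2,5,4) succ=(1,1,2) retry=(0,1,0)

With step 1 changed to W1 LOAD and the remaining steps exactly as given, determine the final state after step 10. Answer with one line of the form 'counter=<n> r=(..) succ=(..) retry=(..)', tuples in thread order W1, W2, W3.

counter=6 r=(2,5,4) succ=(1,1,2) retry=(0,1,0)

(re-executing from step 1 with the substitution; state before step 1: counter=2 r=(0,0,0) succ=(0,0,0) retry=(0,0,0))
1. W1 LOAD -> counter=2 r=(2,0,0) succ=(0,0,0) retry=(0,0,0)
2. W1 LOAD -> counter=2 r=(2,0,0) succ=(0,0,0) retry=(0,0,0)
3. W1 CAS -> counter=3 r=(2,0,0) succ=(1,0,0) retry=(0,0,0)
4. W3 LOAD -> counter=3 r=(2,0,3) succ=(1,0,0) retry=(0,0,0)
5. W3 CAS -> counter=4 r=(2,0,3) succ=(1,0,1) retry=(0,0,0)
6. W2 CAS -> counter=4 r=(2,0,3) succ=(1,0,1) retry=(0,1,0)
7. W3 LOAD -> counter=4 r=(2,0,4) succ=(1,0,1) retry=(0,1,0)
8. W3 CAS -> counter=5 r=(2,0,4) succ=(1,0,2) retry=(0,1,0)
9. W2 LOAD -> counter=5 r=(2,5,4) succ=(1,0,2) retry=(0,1,0)
10. W2 CAS -> counter=6 r=(2,5,4) succ=(1,1,2) retry=(0,1,0)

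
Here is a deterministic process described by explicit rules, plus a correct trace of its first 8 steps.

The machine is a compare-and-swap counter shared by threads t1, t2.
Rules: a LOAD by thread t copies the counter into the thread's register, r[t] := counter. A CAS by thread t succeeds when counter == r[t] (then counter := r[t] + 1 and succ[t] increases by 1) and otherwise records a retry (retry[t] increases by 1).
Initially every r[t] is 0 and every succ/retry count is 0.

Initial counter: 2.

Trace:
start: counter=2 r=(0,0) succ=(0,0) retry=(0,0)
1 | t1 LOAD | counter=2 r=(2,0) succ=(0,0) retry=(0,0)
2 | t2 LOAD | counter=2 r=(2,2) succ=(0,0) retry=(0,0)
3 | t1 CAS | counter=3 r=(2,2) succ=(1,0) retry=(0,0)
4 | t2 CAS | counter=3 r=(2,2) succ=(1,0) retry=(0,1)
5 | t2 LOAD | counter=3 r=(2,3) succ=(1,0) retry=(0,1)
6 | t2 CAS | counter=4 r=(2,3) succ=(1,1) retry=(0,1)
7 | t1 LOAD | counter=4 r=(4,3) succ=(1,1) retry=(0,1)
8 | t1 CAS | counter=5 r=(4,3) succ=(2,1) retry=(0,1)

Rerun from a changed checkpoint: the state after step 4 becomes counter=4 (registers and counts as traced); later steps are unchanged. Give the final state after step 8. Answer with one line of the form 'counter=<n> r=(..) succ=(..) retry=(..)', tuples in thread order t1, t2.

state after step 4 := counter=4 r=(2,2) succ=(1,0) retry=(0,1)
5 | t2 LOAD | counter=4 r=(2,4) succ=(1,0) retry=(0,1)
6 | t2 CAS | counter=5 r=(2,4) succ=(1,1) retry=(0,1)
7 | t1 LOAD | counter=5 r=(5,4) succ=(1,1) retry=(0,1)
8 | t1 CAS | counter=6 r=(5,4) succ=(2,1) retry=(0,1)

counter=6 r=(5,4) succ=(2,1) retry=(0,1)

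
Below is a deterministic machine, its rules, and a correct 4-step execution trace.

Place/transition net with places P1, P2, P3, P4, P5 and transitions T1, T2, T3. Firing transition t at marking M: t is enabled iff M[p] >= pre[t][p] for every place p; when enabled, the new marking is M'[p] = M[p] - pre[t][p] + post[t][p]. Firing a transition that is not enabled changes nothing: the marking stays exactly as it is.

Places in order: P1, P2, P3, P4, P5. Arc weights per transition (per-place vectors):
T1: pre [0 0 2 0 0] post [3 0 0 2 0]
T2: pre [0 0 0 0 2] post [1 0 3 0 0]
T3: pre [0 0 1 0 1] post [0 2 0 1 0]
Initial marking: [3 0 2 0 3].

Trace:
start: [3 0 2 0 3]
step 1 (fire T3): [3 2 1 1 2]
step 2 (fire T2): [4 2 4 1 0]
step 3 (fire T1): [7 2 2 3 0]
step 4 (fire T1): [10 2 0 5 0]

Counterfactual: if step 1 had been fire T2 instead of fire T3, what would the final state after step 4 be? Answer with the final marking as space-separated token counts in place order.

10 0 1 4 1

(re-executing from step 1 with the substitution; state before step 1: [3 0 2 0 3])
step 1 (fire T2): [4 0 5 0 1]
step 2 (fire T2): [4 0 5 0 1]
step 3 (fire T1): [7 0 3 2 1]
step 4 (fire T1): [10 0 1 4 1]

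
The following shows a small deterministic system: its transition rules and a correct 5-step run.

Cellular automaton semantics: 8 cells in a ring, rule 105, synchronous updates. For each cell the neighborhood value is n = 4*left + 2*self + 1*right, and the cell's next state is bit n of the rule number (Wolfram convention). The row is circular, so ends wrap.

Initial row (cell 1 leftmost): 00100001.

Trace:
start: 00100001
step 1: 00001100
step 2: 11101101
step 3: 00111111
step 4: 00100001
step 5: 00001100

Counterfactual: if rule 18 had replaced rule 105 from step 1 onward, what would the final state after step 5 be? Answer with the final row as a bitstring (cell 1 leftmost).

(re-executing steps 1..5 under rule 18; state before step 1: 00100001)
step 1: 11010010
step 2: 00001100
step 3: 00010010
step 4: 00101101
step 5: 11000000

11000000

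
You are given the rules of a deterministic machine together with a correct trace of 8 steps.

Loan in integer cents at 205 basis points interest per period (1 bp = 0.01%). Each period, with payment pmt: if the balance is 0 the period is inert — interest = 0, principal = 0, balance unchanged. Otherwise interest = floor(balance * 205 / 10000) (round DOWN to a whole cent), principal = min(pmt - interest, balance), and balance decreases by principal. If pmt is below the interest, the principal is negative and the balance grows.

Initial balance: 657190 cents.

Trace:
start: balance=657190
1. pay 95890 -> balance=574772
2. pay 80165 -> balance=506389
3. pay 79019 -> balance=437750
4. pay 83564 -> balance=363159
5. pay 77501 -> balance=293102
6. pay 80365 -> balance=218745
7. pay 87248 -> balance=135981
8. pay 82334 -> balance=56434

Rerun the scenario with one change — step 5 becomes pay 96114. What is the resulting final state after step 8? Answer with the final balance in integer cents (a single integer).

(re-executing from step 5 with the substitution; state before step 5: balance=363159)
5. pay 96114 -> balance=274489
6. pay 80365 -> balance=199751
7. pay 87248 -> balance=116597
8. pay 82334 -> balance=36653

36653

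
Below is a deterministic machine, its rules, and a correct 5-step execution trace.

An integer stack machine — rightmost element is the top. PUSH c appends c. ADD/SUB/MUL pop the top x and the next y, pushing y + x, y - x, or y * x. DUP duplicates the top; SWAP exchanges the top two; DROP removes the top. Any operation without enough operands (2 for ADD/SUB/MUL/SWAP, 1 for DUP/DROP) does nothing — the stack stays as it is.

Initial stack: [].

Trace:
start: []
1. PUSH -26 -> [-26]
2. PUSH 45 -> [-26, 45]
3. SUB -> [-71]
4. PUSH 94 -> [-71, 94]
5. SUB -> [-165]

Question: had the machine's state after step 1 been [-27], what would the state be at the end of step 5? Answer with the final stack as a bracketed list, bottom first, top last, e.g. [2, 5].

[-166]

state after step 1 := [-27]
2. PUSH 45 -> [-27, 45]
3. SUB -> [-72]
4. PUSH 94 -> [-72, 94]
5. SUB -> [-166]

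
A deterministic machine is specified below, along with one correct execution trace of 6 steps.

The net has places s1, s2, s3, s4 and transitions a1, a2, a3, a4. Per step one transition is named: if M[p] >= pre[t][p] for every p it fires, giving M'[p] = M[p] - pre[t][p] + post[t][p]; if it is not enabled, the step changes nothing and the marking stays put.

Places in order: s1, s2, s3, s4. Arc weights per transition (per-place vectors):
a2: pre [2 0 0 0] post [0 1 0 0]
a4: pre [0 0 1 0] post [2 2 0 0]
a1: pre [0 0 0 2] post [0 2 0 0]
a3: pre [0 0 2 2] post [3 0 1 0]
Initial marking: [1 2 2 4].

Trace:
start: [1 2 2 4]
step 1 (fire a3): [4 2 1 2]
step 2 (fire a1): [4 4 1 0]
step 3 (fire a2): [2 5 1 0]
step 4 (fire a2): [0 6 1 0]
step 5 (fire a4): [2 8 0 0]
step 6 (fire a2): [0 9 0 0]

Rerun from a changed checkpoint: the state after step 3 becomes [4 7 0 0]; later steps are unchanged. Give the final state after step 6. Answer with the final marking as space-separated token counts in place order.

state after step 3 := [4 7 0 0]
step 4 (fire a2): [2 8 0 0]
step 5 (fire a4): [2 8 0 0]
step 6 (fire a2): [0 9 0 0]

0 9 0 0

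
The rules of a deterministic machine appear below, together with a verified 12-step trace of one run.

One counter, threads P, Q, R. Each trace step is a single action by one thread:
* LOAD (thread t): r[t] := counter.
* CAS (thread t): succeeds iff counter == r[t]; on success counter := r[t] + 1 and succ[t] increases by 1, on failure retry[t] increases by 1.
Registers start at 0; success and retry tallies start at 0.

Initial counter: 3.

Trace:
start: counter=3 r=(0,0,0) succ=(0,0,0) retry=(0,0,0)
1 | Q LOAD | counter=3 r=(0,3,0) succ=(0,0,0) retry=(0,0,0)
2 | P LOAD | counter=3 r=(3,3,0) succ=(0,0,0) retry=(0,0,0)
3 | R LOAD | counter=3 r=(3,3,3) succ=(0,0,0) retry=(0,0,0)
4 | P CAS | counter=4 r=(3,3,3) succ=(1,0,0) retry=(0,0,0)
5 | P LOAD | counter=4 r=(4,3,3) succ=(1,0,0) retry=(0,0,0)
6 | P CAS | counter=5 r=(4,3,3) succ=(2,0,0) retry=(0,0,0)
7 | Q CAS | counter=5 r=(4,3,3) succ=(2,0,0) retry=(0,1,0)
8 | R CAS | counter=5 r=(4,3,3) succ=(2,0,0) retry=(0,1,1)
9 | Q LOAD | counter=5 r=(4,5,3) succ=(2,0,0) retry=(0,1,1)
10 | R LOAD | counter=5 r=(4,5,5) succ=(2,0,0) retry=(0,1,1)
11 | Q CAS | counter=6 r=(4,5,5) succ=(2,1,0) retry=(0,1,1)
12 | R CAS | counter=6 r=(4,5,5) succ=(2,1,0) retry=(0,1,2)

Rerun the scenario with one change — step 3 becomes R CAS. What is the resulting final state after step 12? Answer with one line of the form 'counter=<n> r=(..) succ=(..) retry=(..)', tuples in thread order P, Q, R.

counter=6 r=(4,5,5) succ=(2,1,0) retry=(0,1,3)

(re-executing from step 3 with the substitution; state before step 3: counter=3 r=(3,3,0) succ=(0,0,0) retry=(0,0,0))
3 | R CAS | counter=3 r=(3,3,0) succ=(0,0,0) retry=(0,0,1)
4 | P CAS | counter=4 r=(3,3,0) succ=(1,0,0) retry=(0,0,1)
5 | P LOAD | counter=4 r=(4,3,0) succ=(1,0,0) retry=(0,0,1)
6 | P CAS | counter=5 r=(4,3,0) succ=(2,0,0) retry=(0,0,1)
7 | Q CAS | counter=5 r=(4,3,0) succ=(2,0,0) retry=(0,1,1)
8 | R CAS | counter=5 r=(4,3,0) succ=(2,0,0) retry=(0,1,2)
9 | Q LOAD | counter=5 r=(4,5,0) succ=(2,0,0) retry=(0,1,2)
10 | R LOAD | counter=5 r=(4,5,5) succ=(2,0,0) retry=(0,1,2)
11 | Q CAS | counter=6 r=(4,5,5) succ=(2,1,0) retry=(0,1,2)
12 | R CAS | counter=6 r=(4,5,5) succ=(2,1,0) retry=(0,1,3)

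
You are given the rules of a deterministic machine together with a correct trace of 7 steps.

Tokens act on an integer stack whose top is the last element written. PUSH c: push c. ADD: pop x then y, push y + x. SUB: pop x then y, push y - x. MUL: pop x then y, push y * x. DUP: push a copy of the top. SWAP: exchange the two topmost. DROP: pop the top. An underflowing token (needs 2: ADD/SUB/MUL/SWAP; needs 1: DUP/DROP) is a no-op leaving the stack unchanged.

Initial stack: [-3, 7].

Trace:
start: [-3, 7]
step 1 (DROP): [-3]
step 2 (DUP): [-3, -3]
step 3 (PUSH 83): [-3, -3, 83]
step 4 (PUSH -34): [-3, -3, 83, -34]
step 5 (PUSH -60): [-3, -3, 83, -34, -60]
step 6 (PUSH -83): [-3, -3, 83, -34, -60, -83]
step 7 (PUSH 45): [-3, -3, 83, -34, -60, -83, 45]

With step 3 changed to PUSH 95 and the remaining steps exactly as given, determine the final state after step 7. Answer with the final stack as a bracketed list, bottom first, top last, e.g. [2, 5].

(re-executing from step 3 with the substitution; state before step 3: [-3, -3])
step 3 (PUSH 95): [-3, -3, 95]
step 4 (PUSH -34): [-3, -3, 95, -34]
step 5 (PUSH -60): [-3, -3, 95, -34, -60]
step 6 (PUSH -83): [-3, -3, 95, -34, -60, -83]
step 7 (PUSH 45): [-3, -3, 95, -34, -60, -83, 45]

[-3, -3, 95, -34, -60, -83, 45]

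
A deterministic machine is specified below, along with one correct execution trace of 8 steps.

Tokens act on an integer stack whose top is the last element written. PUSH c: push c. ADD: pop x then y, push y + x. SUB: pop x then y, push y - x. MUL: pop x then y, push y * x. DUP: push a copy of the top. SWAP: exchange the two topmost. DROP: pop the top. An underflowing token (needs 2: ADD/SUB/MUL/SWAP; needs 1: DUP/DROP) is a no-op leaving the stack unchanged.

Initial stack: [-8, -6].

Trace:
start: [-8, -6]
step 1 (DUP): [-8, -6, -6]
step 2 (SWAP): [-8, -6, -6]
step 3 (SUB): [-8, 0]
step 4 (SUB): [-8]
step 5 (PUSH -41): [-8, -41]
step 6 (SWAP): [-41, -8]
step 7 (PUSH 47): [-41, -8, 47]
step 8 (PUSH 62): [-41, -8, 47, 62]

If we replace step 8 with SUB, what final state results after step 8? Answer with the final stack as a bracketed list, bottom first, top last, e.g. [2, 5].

(re-executing from step 8 with the substitution; state before step 8: [-41, -8, 47])
step 8 (SUB): [-41, -55]

[-41, -55]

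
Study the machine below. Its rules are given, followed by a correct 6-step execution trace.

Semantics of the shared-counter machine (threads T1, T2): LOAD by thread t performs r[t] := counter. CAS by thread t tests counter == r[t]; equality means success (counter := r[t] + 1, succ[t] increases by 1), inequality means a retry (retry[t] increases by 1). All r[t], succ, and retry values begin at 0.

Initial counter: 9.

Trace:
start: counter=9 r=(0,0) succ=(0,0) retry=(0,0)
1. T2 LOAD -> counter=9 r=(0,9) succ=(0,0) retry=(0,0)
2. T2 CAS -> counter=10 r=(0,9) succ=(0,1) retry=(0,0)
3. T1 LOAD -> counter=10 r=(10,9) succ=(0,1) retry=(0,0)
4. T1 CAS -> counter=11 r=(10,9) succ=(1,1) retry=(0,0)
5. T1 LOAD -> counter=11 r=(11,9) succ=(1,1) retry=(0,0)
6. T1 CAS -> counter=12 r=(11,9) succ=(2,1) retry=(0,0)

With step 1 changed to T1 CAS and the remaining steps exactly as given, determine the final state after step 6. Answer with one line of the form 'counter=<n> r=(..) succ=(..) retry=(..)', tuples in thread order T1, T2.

(re-executing from step 1 with the substitution; state before step 1: counter=9 r=(0,0) succ=(0,0) retry=(0,0))
1. T1 CAS -> counter=9 r=(0,0) succ=(0,0) retry=(1,0)
2. T2 CAS -> counter=9 r=(0,0) succ=(0,0) retry=(1,1)
3. T1 LOAD -> counter=9 r=(9,0) succ=(0,0) retry=(1,1)
4. T1 CAS -> counter=10 r=(9,0) succ=(1,0) retry=(1,1)
5. T1 LOAD -> counter=10 r=(10,0) succ=(1,0) retry=(1,1)
6. T1 CAS -> counter=11 r=(10,0) succ=(2,0) retry=(1,1)

counter=11 r=(10,0) succ=(2,0) retry=(1,1)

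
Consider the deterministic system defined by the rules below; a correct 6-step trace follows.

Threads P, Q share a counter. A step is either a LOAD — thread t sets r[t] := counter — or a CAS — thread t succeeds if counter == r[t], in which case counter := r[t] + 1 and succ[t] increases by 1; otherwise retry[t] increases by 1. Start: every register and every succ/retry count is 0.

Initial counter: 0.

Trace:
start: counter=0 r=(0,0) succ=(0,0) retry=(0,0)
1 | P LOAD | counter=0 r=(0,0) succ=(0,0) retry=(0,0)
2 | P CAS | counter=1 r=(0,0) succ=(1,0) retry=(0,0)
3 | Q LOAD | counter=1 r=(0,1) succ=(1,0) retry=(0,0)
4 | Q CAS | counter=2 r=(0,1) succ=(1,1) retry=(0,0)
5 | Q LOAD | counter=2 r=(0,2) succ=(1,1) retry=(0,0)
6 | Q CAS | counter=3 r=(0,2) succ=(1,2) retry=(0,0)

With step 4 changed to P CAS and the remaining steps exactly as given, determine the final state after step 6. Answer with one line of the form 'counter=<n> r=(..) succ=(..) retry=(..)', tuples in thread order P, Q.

(re-executing from step 4 with the substitution; state before step 4: counter=1 r=(0,1) succ=(1,0) retry=(0,0))
4 | P CAS | counter=1 r=(0,1) succ=(1,0) retry=(1,0)
5 | Q LOAD | counter=1 r=(0,1) succ=(1,0) retry=(1,0)
6 | Q CAS | counter=2 r=(0,1) succ=(1,1) retry=(1,0)

counter=2 r=(0,1) succ=(1,1) retry=(1,0)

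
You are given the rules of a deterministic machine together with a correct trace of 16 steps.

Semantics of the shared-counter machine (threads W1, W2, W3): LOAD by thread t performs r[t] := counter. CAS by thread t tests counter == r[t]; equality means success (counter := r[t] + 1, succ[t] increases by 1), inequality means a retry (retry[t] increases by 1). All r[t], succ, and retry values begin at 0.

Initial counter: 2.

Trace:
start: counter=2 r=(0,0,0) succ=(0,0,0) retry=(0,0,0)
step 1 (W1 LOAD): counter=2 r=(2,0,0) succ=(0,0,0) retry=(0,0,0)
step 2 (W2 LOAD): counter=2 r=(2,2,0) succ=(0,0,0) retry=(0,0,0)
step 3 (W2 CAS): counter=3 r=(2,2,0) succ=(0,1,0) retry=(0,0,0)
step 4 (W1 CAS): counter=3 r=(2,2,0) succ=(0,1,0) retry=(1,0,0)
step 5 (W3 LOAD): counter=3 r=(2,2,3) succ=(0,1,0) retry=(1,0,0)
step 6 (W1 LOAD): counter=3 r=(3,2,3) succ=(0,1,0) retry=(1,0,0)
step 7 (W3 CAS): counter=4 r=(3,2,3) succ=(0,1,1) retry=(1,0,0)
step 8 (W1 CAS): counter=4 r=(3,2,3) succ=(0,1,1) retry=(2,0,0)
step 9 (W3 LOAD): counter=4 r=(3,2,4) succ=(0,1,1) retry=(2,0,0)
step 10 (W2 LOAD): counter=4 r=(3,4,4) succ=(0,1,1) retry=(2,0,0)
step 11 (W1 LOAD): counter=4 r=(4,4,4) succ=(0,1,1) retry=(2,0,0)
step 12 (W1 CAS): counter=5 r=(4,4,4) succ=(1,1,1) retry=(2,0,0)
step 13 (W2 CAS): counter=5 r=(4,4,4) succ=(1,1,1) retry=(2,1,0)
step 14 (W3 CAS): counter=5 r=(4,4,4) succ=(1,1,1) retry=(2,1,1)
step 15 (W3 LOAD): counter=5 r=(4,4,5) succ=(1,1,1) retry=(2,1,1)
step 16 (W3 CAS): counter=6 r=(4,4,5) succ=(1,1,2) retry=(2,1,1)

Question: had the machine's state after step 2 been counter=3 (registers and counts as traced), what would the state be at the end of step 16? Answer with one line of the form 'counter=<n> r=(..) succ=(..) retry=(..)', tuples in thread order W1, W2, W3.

counter=6 r=(4,4,5) succ=(1,0,2) retry=(2,2,1)

state after step 2 := counter=3 r=(2,2,0) succ=(0,0,0) retry=(0,0,0)
step 3 (W2 CAS): counter=3 r=(2,2,0) succ=(0,0,0) retry=(0,1,0)
step 4 (W1 CAS): counter=3 r=(2,2,0) succ=(0,0,0) retry=(1,1,0)
step 5 (W3 LOAD): counter=3 r=(2,2,3) succ=(0,0,0) retry=(1,1,0)
step 6 (W1 LOAD): counter=3 r=(3,2,3) succ=(0,0,0) retry=(1,1,0)
step 7 (W3 CAS): counter=4 r=(3,2,3) succ=(0,0,1) retry=(1,1,0)
step 8 (W1 CAS): counter=4 r=(3,2,3) succ=(0,0,1) retry=(2,1,0)
step 9 (W3 LOAD): counter=4 r=(3,2,4) succ=(0,0,1) retry=(2,1,0)
step 10 (W2 LOAD): counter=4 r=(3,4,4) succ=(0,0,1) retry=(2,1,0)
step 11 (W1 LOAD): counter=4 r=(4,4,4) succ=(0,0,1) retry=(2,1,0)
step 12 (W1 CAS): counter=5 r=(4,4,4) succ=(1,0,1) retry=(2,1,0)
step 13 (W2 CAS): counter=5 r=(4,4,4) succ=(1,0,1) retry=(2,2,0)
step 14 (W3 CAS): counter=5 r=(4,4,4) succ=(1,0,1) retry=(2,2,1)
step 15 (W3 LOAD): counter=5 r=(4,4,5) succ=(1,0,1) retry=(2,2,1)
step 16 (W3 CAS): counter=6 r=(4,4,5) succ=(1,0,2) retry=(2,2,1)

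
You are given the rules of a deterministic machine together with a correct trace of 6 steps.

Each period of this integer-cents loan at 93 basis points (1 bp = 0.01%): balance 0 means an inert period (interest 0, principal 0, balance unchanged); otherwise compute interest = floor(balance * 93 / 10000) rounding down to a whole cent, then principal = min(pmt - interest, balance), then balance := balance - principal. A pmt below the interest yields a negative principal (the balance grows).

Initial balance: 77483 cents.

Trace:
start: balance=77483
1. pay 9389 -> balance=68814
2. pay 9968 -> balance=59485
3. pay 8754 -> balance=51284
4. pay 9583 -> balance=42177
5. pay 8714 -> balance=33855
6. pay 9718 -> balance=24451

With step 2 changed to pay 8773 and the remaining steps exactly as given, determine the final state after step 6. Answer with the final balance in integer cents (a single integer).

(re-executing from step 2 with the substitution; state before step 2: balance=68814)
2. pay 8773 -> balance=60680
3. pay 8754 -> balance=52490
4. pay 9583 -> balance=43395
5. pay 8714 -> balance=35084
6. pay 9718 -> balance=25692

25692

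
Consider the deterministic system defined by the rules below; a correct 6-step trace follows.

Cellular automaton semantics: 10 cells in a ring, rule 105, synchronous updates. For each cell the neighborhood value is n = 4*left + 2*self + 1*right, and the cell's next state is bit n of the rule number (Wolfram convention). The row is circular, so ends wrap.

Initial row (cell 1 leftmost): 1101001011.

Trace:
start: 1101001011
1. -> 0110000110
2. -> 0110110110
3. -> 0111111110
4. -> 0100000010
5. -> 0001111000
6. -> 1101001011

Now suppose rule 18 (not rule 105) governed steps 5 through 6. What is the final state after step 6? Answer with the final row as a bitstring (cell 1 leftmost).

0001001000

(re-executing steps 5..6 under rule 18; state before step 5: 0100000010)
5. -> 1010000101
6. -> 0001001000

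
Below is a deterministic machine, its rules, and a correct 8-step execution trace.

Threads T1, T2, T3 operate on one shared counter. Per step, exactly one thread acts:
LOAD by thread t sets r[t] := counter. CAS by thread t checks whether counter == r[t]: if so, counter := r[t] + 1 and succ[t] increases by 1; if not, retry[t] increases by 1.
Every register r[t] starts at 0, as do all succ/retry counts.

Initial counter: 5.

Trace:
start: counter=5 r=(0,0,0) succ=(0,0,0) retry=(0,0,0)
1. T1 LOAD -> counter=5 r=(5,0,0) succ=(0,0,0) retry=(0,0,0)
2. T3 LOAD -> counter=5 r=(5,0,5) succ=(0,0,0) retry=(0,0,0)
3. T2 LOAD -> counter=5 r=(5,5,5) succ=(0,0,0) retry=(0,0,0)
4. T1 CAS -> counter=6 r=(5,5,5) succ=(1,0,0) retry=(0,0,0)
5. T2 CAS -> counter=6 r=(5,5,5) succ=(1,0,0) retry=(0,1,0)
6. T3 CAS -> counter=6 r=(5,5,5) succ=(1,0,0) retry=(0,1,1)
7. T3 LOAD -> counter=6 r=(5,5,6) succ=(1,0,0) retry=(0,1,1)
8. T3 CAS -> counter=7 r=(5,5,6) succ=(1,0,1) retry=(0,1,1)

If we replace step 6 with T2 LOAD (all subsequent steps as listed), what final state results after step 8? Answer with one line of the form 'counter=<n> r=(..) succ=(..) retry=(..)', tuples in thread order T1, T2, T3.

(re-executing from step 6 with the substitution; state before step 6: counter=6 r=(5,5,5) succ=(1,0,0) retry=(0,1,0))
6. T2 LOAD -> counter=6 r=(5,6,5) succ=(1,0,0) retry=(0,1,0)
7. T3 LOAD -> counter=6 r=(5,6,6) succ=(1,0,0) retry=(0,1,0)
8. T3 CAS -> counter=7 r=(5,6,6) succ=(1,0,1) retry=(0,1,0)

counter=7 r=(5,6,6) succ=(1,0,1) retry=(0,1,0)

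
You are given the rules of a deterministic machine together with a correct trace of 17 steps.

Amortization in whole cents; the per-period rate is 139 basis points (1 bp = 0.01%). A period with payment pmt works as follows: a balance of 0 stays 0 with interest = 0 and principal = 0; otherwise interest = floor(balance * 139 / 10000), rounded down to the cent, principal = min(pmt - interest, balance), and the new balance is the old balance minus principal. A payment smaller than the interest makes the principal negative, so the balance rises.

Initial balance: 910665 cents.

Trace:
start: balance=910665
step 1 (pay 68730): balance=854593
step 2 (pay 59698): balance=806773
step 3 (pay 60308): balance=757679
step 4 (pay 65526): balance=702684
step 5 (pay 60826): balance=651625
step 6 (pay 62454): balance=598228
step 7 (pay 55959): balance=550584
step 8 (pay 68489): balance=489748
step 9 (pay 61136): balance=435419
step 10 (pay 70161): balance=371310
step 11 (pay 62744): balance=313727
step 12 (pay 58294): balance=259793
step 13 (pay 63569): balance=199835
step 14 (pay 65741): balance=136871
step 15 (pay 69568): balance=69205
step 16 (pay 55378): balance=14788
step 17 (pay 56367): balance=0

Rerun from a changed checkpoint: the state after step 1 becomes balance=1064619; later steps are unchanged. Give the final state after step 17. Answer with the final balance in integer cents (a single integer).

state after step 1 := balance=1064619
step 2 (pay 59698): balance=1019719
step 3 (pay 60308): balance=973585
step 4 (pay 65526): balance=921591
step 5 (pay 60826): balance=873575
step 6 (pay 62454): balance=823263
step 7 (pay 55959): balance=778747
step 8 (pay 68489): balance=721082
step 9 (pay 61136): balance=669969
step 10 (pay 70161): balance=609120
step 11 (pay 62744): balance=554842
step 12 (pay 58294): balance=504260
step 13 (pay 63569): balance=447700
step 14 (pay 65741): balance=388182
step 15 (pay 69568): balance=324009
step 16 (pay 55378): balance=273134
step 17 (pay 56367): balance=220563

220563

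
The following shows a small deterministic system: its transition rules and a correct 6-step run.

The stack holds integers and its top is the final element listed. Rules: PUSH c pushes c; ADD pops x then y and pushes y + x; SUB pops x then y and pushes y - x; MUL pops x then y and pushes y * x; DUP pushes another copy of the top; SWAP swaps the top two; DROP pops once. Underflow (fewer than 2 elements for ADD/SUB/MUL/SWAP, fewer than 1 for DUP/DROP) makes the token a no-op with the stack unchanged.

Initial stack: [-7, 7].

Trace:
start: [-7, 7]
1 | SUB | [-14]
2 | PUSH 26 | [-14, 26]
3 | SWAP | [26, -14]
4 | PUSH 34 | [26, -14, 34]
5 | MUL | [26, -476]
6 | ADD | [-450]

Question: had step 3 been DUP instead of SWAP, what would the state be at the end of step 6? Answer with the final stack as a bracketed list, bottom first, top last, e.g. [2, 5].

(re-executing from step 3 with the substitution; state before step 3: [-14, 26])
3 | DUP | [-14, 26, 26]
4 | PUSH 34 | [-14, 26, 26, 34]
5 | MUL | [-14, 26, 884]
6 | ADD | [-14, 910]

[-14, 910]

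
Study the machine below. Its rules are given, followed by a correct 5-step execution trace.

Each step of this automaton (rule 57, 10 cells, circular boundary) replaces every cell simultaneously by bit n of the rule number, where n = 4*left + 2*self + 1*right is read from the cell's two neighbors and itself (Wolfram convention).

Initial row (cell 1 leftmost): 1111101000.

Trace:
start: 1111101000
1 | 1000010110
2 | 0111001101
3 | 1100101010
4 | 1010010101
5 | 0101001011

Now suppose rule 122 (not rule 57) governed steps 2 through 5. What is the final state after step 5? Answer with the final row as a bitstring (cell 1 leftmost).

0000000000

(re-executing steps 2..5 under rule 122; state before step 2: 1000010110)
2 | 0100101111
3 | 1011011001
4 | 1111111111
5 | 0000000000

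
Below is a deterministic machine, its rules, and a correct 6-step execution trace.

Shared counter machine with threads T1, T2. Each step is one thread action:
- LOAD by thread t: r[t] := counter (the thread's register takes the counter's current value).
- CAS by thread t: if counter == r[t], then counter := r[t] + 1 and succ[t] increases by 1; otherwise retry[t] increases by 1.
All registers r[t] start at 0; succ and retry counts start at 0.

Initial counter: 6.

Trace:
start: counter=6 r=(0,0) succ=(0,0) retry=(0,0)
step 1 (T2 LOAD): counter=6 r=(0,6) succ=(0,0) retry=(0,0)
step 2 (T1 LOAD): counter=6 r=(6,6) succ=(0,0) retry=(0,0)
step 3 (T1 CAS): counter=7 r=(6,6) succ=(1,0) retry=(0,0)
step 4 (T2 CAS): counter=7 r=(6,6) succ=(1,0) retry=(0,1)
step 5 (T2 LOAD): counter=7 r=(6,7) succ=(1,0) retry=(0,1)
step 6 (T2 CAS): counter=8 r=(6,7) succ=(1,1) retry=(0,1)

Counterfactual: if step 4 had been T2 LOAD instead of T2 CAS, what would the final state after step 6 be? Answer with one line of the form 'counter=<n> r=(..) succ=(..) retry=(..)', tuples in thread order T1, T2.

(re-executing from step 4 with the substitution; state before step 4: counter=7 r=(6,6) succ=(1,0) retry=(0,0))
step 4 (T2 LOAD): counter=7 r=(6,7) succ=(1,0) retry=(0,0)
step 5 (T2 LOAD): counter=7 r=(6,7) succ=(1,0) retry=(0,0)
step 6 (T2 CAS): counter=8 r=(6,7) succ=(1,1) retry=(0,0)

counter=8 r=(6,7) succ=(1,1) retry=(0,0)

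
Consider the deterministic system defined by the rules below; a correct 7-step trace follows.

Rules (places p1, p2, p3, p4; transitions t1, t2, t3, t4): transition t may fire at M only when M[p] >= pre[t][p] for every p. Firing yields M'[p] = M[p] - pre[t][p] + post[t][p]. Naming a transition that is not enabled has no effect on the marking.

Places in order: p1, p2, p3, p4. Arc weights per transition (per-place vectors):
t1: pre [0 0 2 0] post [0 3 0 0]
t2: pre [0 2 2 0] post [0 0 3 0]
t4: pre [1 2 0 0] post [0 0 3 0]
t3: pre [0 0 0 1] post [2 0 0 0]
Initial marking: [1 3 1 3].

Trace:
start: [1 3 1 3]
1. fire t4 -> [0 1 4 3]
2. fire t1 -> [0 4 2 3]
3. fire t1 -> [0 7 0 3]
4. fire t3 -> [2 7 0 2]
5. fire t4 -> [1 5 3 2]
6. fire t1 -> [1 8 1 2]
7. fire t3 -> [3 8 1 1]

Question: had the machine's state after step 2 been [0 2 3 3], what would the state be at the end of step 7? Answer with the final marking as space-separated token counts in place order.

3 6 2 1

state after step 2 := [0 2 3 3]
3. fire t1 -> [0 5 1 3]
4. fire t3 -> [2 5 1 2]
5. fire t4 -> [1 3 4 2]
6. fire t1 -> [1 6 2 2]
7. fire t3 -> [3 6 2 1]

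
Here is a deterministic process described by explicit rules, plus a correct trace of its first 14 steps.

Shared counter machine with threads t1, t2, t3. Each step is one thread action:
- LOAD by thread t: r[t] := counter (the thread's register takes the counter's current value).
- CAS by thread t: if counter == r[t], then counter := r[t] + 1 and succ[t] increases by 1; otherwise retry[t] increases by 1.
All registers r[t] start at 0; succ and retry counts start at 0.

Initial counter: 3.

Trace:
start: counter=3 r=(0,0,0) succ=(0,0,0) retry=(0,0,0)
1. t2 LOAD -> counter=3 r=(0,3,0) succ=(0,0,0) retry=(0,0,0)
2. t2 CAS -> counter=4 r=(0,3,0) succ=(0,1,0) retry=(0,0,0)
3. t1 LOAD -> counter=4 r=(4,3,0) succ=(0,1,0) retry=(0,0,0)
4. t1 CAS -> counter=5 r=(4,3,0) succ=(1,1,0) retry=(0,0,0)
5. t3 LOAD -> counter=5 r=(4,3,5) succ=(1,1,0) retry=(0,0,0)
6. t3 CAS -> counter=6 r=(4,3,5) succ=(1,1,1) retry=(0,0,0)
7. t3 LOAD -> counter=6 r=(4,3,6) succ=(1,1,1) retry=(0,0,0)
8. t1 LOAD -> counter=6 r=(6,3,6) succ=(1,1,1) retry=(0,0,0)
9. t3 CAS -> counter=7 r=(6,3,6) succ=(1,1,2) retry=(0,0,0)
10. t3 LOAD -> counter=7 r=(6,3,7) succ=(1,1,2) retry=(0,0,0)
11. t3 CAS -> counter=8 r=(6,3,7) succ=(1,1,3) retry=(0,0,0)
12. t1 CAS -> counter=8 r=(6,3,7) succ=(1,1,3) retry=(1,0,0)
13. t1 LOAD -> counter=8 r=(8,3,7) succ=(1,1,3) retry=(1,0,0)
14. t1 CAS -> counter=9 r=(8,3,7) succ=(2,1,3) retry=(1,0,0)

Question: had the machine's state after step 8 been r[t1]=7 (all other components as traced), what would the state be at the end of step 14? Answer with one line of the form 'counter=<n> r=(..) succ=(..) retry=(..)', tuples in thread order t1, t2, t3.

state after step 8 := counter=6 r=(7,3,6) succ=(1,1,1) retry=(0,0,0)
9. t3 CAS -> counter=7 r=(7,3,6) succ=(1,1,2) retry=(0,0,0)
10. t3 LOAD -> counter=7 r=(7,3,7) succ=(1,1,2) retry=(0,0,0)
11. t3 CAS -> counter=8 r=(7,3,7) succ=(1,1,3) retry=(0,0,0)
12. t1 CAS -> counter=8 r=(7,3,7) succ=(1,1,3) retry=(1,0,0)
13. t1 LOAD -> counter=8 r=(8,3,7) succ=(1,1,3) retry=(1,0,0)
14. t1 CAS -> counter=9 r=(8,3,7) succ=(2,1,3) retry=(1,0,0)

counter=9 r=(8,3,7) succ=(2,1,3) retry=(1,0,0)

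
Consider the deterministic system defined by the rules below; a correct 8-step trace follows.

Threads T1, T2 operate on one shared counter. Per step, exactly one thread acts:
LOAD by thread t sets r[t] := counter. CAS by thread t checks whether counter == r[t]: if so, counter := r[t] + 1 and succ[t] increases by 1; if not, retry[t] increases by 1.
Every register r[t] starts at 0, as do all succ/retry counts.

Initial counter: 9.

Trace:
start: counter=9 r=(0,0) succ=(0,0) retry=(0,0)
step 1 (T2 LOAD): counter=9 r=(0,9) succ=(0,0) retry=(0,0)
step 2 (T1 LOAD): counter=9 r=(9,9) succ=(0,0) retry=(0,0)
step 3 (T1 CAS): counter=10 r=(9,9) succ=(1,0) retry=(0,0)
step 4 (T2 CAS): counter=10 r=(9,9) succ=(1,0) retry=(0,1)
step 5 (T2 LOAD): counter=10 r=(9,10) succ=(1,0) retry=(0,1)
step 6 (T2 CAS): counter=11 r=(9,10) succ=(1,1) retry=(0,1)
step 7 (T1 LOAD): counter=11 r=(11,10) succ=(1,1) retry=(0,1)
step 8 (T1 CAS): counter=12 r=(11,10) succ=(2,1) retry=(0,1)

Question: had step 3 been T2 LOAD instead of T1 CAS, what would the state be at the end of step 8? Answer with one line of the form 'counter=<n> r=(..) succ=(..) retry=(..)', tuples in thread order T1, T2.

(re-executing from step 3 with the substitution; state before step 3: counter=9 r=(9,9) succ=(0,0) retry=(0,0))
step 3 (T2 LOAD): counter=9 r=(9,9) succ=(0,0) retry=(0,0)
step 4 (T2 CAS): counter=10 r=(9,9) succ=(0,1) retry=(0,0)
step 5 (T2 LOAD): counter=10 r=(9,10) succ=(0,1) retry=(0,0)
step 6 (T2 CAS): counter=11 r=(9,10) succ=(0,2) retry=(0,0)
step 7 (T1 LOAD): counter=11 r=(11,10) succ=(0,2) retry=(0,0)
step 8 (T1 CAS): counter=12 r=(11,10) succ=(1,2) retry=(0,0)

counter=12 r=(11,10) succ=(1,2) retry=(0,0)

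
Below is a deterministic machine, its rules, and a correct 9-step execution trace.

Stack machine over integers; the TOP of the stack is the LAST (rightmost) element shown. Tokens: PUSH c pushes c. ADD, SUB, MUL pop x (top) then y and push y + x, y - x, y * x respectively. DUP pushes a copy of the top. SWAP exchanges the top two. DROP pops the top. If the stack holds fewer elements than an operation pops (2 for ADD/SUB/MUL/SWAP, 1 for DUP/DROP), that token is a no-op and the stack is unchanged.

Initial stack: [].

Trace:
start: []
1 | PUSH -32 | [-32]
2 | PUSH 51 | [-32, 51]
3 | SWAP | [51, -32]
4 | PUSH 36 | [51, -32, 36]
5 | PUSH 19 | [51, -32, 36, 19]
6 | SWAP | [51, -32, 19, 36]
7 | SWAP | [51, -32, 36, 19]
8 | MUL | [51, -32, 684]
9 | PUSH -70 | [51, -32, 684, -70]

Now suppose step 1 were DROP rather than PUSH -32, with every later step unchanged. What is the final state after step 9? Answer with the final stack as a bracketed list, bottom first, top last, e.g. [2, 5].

(re-executing from step 1 with the substitution; state before step 1: [])
1 | DROP | []
2 | PUSH 51 | [51]
3 | SWAP | [51]
4 | PUSH 36 | [51, 36]
5 | PUSH 19 | [51, 36, 19]
6 | SWAP | [51, 19, 36]
7 | SWAP | [51, 36, 19]
8 | MUL | [51, 684]
9 | PUSH -70 | [51, 684, -70]

[51, 684, -70]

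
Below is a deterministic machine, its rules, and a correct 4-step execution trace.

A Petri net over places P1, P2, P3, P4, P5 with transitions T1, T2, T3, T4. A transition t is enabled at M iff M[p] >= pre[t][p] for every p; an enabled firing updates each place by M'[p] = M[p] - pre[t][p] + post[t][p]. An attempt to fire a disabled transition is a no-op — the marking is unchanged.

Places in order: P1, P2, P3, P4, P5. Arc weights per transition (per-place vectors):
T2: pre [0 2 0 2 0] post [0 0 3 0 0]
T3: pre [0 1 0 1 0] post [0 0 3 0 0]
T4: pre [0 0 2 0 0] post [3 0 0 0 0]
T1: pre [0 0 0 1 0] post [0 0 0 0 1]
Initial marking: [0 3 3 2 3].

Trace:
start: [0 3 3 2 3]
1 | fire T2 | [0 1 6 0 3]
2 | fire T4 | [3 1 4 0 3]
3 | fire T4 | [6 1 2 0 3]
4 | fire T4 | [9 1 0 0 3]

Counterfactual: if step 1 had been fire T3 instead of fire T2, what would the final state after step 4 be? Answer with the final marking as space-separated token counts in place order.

9 2 0 1 3

(re-executing from step 1 with the substitution; state before step 1: [0 3 3 2 3])
1 | fire T3 | [0 2 6 1 3]
2 | fire T4 | [3 2 4 1 3]
3 | fire T4 | [6 2 2 1 3]
4 | fire T4 | [9 2 0 1 3]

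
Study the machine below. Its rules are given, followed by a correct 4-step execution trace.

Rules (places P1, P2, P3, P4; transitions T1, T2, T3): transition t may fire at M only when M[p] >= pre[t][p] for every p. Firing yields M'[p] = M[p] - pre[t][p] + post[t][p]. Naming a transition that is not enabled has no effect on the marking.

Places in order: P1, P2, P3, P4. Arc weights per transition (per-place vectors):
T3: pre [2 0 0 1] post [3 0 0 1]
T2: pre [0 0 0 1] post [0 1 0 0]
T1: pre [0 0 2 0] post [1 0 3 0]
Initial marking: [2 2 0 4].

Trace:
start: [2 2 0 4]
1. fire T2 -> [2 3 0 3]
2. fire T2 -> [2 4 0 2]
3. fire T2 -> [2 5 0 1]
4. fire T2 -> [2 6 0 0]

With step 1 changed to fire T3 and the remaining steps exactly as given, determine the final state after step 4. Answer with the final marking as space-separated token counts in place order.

(re-executing from step 1 with the substitution; state before step 1: [2 2 0 4])
1. fire T3 -> [3 2 0 4]
2. fire T2 -> [3 3 0 3]
3. fire T2 -> [3 4 0 2]
4. fire T2 -> [3 5 0 1]

3 5 0 1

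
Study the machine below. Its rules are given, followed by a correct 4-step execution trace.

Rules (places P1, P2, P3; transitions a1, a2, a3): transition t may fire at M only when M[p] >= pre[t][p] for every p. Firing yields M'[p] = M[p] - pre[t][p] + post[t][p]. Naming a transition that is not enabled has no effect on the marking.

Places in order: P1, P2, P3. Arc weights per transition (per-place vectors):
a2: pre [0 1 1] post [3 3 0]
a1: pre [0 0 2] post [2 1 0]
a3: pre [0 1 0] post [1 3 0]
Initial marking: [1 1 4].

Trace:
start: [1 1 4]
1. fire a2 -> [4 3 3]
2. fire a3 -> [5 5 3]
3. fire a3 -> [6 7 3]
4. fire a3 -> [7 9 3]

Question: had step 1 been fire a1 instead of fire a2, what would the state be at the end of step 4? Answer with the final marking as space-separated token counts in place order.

(re-executing from step 1 with the substitution; state before step 1: [1 1 4])
1. fire a1 -> [3 2 2]
2. fire a3 -> [4 4 2]
3. fire a3 -> [5 6 2]
4. fire a3 -> [6 8 2]

6 8 2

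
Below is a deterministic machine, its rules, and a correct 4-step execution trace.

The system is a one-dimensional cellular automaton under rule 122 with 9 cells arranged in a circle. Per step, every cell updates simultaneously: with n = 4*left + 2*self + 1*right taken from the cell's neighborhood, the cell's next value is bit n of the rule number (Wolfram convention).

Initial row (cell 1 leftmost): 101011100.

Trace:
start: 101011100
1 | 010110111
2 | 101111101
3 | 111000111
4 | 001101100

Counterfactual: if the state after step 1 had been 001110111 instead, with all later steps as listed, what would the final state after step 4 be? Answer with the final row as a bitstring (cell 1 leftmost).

111011101

state after step 1 := 001110111
2 | 111011101
3 | 001110111
4 | 111011101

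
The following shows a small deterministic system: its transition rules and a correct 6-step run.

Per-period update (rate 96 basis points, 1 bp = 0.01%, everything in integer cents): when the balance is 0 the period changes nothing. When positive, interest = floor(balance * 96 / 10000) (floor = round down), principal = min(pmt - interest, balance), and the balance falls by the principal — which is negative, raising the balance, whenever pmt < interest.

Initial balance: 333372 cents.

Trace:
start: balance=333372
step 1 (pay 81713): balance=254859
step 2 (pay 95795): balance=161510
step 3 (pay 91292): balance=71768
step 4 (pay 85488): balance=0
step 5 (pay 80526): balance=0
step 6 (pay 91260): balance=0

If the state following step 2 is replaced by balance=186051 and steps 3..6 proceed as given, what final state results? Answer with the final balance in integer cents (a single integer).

state after step 2 := balance=186051
step 3 (pay 91292): balance=96545
step 4 (pay 85488): balance=11983
step 5 (pay 80526): balance=0
step 6 (pay 91260): balance=0

0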